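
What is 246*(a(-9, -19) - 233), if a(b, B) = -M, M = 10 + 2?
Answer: -60270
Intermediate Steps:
M = 12
a(b, B) = -12 (a(b, B) = -1*12 = -12)
246*(a(-9, -19) - 233) = 246*(-12 - 233) = 246*(-245) = -60270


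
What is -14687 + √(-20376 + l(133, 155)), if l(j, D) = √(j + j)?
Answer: -14687 + I*√(20376 - √266) ≈ -14687.0 + 142.69*I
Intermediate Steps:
l(j, D) = √2*√j (l(j, D) = √(2*j) = √2*√j)
-14687 + √(-20376 + l(133, 155)) = -14687 + √(-20376 + √2*√133) = -14687 + √(-20376 + √266)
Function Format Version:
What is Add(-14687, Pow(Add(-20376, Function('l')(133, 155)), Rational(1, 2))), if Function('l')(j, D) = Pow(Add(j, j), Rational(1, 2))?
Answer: Add(-14687, Mul(I, Pow(Add(20376, Mul(-1, Pow(266, Rational(1, 2)))), Rational(1, 2)))) ≈ Add(-14687., Mul(142.69, I))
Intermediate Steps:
Function('l')(j, D) = Mul(Pow(2, Rational(1, 2)), Pow(j, Rational(1, 2))) (Function('l')(j, D) = Pow(Mul(2, j), Rational(1, 2)) = Mul(Pow(2, Rational(1, 2)), Pow(j, Rational(1, 2))))
Add(-14687, Pow(Add(-20376, Function('l')(133, 155)), Rational(1, 2))) = Add(-14687, Pow(Add(-20376, Mul(Pow(2, Rational(1, 2)), Pow(133, Rational(1, 2)))), Rational(1, 2))) = Add(-14687, Pow(Add(-20376, Pow(266, Rational(1, 2))), Rational(1, 2)))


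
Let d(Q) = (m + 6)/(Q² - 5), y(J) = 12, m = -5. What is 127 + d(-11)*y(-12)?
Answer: 3686/29 ≈ 127.10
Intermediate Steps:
d(Q) = 1/(-5 + Q²) (d(Q) = (-5 + 6)/(Q² - 5) = 1/(-5 + Q²))
127 + d(-11)*y(-12) = 127 + 12/(-5 + (-11)²) = 127 + 12/(-5 + 121) = 127 + 12/116 = 127 + (1/116)*12 = 127 + 3/29 = 3686/29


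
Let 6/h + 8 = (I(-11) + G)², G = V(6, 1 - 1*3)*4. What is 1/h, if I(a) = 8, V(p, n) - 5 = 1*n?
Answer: 196/3 ≈ 65.333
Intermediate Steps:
V(p, n) = 5 + n (V(p, n) = 5 + 1*n = 5 + n)
G = 12 (G = (5 + (1 - 1*3))*4 = (5 + (1 - 3))*4 = (5 - 2)*4 = 3*4 = 12)
h = 3/196 (h = 6/(-8 + (8 + 12)²) = 6/(-8 + 20²) = 6/(-8 + 400) = 6/392 = 6*(1/392) = 3/196 ≈ 0.015306)
1/h = 1/(3/196) = 196/3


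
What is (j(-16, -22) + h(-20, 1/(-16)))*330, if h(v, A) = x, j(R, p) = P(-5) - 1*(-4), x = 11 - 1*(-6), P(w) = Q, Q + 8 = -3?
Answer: 3300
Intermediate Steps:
Q = -11 (Q = -8 - 3 = -11)
P(w) = -11
x = 17 (x = 11 + 6 = 17)
j(R, p) = -7 (j(R, p) = -11 - 1*(-4) = -11 + 4 = -7)
h(v, A) = 17
(j(-16, -22) + h(-20, 1/(-16)))*330 = (-7 + 17)*330 = 10*330 = 3300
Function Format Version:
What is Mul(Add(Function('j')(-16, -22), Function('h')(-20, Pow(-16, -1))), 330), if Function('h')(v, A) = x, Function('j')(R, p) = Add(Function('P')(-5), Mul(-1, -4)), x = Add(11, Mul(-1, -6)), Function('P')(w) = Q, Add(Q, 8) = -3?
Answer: 3300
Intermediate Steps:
Q = -11 (Q = Add(-8, -3) = -11)
Function('P')(w) = -11
x = 17 (x = Add(11, 6) = 17)
Function('j')(R, p) = -7 (Function('j')(R, p) = Add(-11, Mul(-1, -4)) = Add(-11, 4) = -7)
Function('h')(v, A) = 17
Mul(Add(Function('j')(-16, -22), Function('h')(-20, Pow(-16, -1))), 330) = Mul(Add(-7, 17), 330) = Mul(10, 330) = 3300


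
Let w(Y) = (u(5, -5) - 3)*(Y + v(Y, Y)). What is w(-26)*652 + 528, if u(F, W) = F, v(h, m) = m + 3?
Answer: -63368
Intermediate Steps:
v(h, m) = 3 + m
w(Y) = 6 + 4*Y (w(Y) = (5 - 3)*(Y + (3 + Y)) = 2*(3 + 2*Y) = 6 + 4*Y)
w(-26)*652 + 528 = (6 + 4*(-26))*652 + 528 = (6 - 104)*652 + 528 = -98*652 + 528 = -63896 + 528 = -63368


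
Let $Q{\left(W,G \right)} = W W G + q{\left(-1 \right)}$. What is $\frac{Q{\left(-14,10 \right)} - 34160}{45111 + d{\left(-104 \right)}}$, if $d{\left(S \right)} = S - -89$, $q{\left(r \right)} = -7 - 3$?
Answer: $- \frac{16105}{22548} \approx -0.71425$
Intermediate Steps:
$q{\left(r \right)} = -10$
$d{\left(S \right)} = 89 + S$ ($d{\left(S \right)} = S + 89 = 89 + S$)
$Q{\left(W,G \right)} = -10 + G W^{2}$ ($Q{\left(W,G \right)} = W W G - 10 = W^{2} G - 10 = G W^{2} - 10 = -10 + G W^{2}$)
$\frac{Q{\left(-14,10 \right)} - 34160}{45111 + d{\left(-104 \right)}} = \frac{\left(-10 + 10 \left(-14\right)^{2}\right) - 34160}{45111 + \left(89 - 104\right)} = \frac{\left(-10 + 10 \cdot 196\right) - 34160}{45111 - 15} = \frac{\left(-10 + 1960\right) - 34160}{45096} = \left(1950 - 34160\right) \frac{1}{45096} = \left(-32210\right) \frac{1}{45096} = - \frac{16105}{22548}$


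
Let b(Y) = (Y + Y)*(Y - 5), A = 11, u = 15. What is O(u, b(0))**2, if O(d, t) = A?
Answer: 121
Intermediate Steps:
b(Y) = 2*Y*(-5 + Y) (b(Y) = (2*Y)*(-5 + Y) = 2*Y*(-5 + Y))
O(d, t) = 11
O(u, b(0))**2 = 11**2 = 121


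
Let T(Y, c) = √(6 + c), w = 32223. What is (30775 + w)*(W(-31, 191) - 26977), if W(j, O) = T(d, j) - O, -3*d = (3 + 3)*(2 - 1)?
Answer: -1711529664 + 314990*I ≈ -1.7115e+9 + 3.1499e+5*I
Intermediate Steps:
d = -2 (d = -(3 + 3)*(2 - 1)/3 = -2 ≈ -2.0000)
W(j, O) = √(6 + j) - O
(30775 + w)*(W(-31, 191) - 26977) = (30775 + 32223)*((√(6 - 31) - 1*191) - 26977) = 62998*((√(-25) - 191) - 26977) = 62998*((5*I - 191) - 26977) = 62998*((-191 + 5*I) - 26977) = 62998*(-27168 + 5*I) = -1711529664 + 314990*I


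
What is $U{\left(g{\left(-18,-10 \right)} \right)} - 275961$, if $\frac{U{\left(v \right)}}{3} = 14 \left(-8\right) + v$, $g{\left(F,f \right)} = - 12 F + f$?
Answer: $-275679$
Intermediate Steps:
$g{\left(F,f \right)} = f - 12 F$
$U{\left(v \right)} = -336 + 3 v$ ($U{\left(v \right)} = 3 \left(14 \left(-8\right) + v\right) = 3 \left(-112 + v\right) = -336 + 3 v$)
$U{\left(g{\left(-18,-10 \right)} \right)} - 275961 = \left(-336 + 3 \left(-10 - -216\right)\right) - 275961 = \left(-336 + 3 \left(-10 + 216\right)\right) - 275961 = \left(-336 + 3 \cdot 206\right) - 275961 = \left(-336 + 618\right) - 275961 = 282 - 275961 = -275679$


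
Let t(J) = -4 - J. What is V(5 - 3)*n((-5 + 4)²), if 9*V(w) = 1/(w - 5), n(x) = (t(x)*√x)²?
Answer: -25/27 ≈ -0.92593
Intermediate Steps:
n(x) = x*(-4 - x)² (n(x) = ((-4 - x)*√x)² = (√x*(-4 - x))² = x*(-4 - x)²)
V(w) = 1/(9*(-5 + w)) (V(w) = 1/(9*(w - 5)) = 1/(9*(-5 + w)))
V(5 - 3)*n((-5 + 4)²) = (1/(9*(-5 + (5 - 3))))*((-5 + 4)²*(4 + (-5 + 4)²)²) = (1/(9*(-5 + 2)))*((-1)²*(4 + (-1)²)²) = ((⅑)/(-3))*(1*(4 + 1)²) = ((⅑)*(-⅓))*(1*5²) = -25/27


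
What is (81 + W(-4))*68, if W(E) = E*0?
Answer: 5508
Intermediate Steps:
W(E) = 0
(81 + W(-4))*68 = (81 + 0)*68 = 81*68 = 5508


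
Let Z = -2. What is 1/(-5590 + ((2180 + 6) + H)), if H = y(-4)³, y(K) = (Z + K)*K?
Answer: 1/10420 ≈ 9.5969e-5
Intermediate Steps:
y(K) = K*(-2 + K) (y(K) = (-2 + K)*K = K*(-2 + K))
H = 13824 (H = (-4*(-2 - 4))³ = (-4*(-6))³ = 24³ = 13824)
1/(-5590 + ((2180 + 6) + H)) = 1/(-5590 + ((2180 + 6) + 13824)) = 1/(-5590 + (2186 + 13824)) = 1/(-5590 + 16010) = 1/10420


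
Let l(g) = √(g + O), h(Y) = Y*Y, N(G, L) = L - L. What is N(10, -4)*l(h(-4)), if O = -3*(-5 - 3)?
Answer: 0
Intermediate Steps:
N(G, L) = 0
h(Y) = Y²
O = 24 (O = -3*(-8) = 24)
l(g) = √(24 + g) (l(g) = √(g + 24) = √(24 + g))
N(10, -4)*l(h(-4)) = 0*√(24 + (-4)²) = 0*√(24 + 16) = 0*√40 = 0*(2*√10) = 0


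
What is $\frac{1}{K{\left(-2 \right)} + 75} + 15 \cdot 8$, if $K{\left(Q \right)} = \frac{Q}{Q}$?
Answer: $\frac{9121}{76} \approx 120.01$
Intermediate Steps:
$K{\left(Q \right)} = 1$
$\frac{1}{K{\left(-2 \right)} + 75} + 15 \cdot 8 = \frac{1}{1 + 75} + 15 \cdot 8 = \frac{1}{76} + 120 = \frac{9121}{76}$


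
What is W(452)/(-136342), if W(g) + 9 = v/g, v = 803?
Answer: 3265/61626584 ≈ 5.2980e-5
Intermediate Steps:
W(g) = -9 + 803/g
W(452)/(-136342) = (-9 + 803/452)/(-136342) = (-9 + 803*(1/452))*(-1/136342) = (-9 + 803/452)*(-1/136342) = -3265/452*(-1/136342) = 3265/61626584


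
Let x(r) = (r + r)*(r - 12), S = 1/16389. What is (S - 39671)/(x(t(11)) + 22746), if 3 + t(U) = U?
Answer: -325084009/185867649 ≈ -1.7490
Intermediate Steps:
S = 1/16389 ≈ 6.1017e-5
t(U) = -3 + U
x(r) = 2*r*(-12 + r) (x(r) = (2*r)*(-12 + r) = 2*r*(-12 + r))
(S - 39671)/(x(t(11)) + 22746) = (1/16389 - 39671)/(2*(-3 + 11)*(-12 + (-3 + 11)) + 22746) = -650168018/(16389*(2*8*(-12 + 8) + 22746)) = -650168018/(16389*(2*8*(-4) + 22746)) = -650168018/(16389*(-64 + 22746)) = -650168018/16389/22682 = -650168018/16389*1/22682 = -325084009/185867649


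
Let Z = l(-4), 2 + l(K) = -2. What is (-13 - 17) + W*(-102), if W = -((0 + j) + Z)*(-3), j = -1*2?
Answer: 1806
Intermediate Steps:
l(K) = -4 (l(K) = -2 - 2 = -4)
Z = -4
j = -2
W = -18 (W = -((0 - 2) - 4)*(-3) = -(-2 - 4)*(-3) = -1*(-6)*(-3) = 6*(-3) = -18)
(-13 - 17) + W*(-102) = (-13 - 17) - 18*(-102) = -30 + 1836 = 1806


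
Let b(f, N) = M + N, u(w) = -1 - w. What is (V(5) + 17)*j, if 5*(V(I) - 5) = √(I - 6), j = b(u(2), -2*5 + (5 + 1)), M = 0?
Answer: -88 - 4*I/5 ≈ -88.0 - 0.8*I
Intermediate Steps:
b(f, N) = N (b(f, N) = 0 + N = N)
j = -4 (j = -2*5 + (5 + 1) = -10 + 6 = -4)
V(I) = 5 + √(-6 + I)/5 (V(I) = 5 + √(I - 6)/5 = 5 + √(-6 + I)/5)
(V(5) + 17)*j = ((5 + √(-6 + 5)/5) + 17)*(-4) = ((5 + √(-1)/5) + 17)*(-4) = ((5 + I/5) + 17)*(-4) = (22 + I/5)*(-4) = -88 - 4*I/5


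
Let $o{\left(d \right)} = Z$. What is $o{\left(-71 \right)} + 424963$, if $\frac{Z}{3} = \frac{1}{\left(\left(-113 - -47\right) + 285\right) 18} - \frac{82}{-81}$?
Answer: $\frac{1675216121}{3942} \approx 4.2497 \cdot 10^{5}$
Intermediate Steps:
$Z = \frac{11975}{3942}$ ($Z = 3 \left(\frac{1}{\left(\left(-113 - -47\right) + 285\right) 18} - \frac{82}{-81}\right) = 3 \left(\frac{1}{\left(-113 + 47\right) + 285} \cdot \frac{1}{18} - - \frac{82}{81}\right) = 3 \left(\frac{1}{-66 + 285} \cdot \frac{1}{18} + \frac{82}{81}\right) = 3 \left(\frac{1}{219} \cdot \frac{1}{18} + \frac{82}{81}\right) = 3 \left(\frac{1}{3942} + \frac{82}{81}\right) = 3 \cdot \frac{11975}{11826} = \frac{11975}{3942} \approx 3.0378$)
$o{\left(d \right)} = \frac{11975}{3942}$
$o{\left(-71 \right)} + 424963 = \frac{11975}{3942} + 424963 = \frac{1675216121}{3942}$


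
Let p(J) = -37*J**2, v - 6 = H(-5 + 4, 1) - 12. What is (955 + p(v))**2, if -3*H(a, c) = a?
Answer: 4401604/81 ≈ 54341.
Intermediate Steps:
H(a, c) = -a/3
v = -17/3 (v = 6 + (-(-5 + 4)/3 - 12) = 6 + (-1/3*(-1) - 12) = 6 + (1/3 - 12) = 6 - 35/3 = -17/3 ≈ -5.6667)
(955 + p(v))**2 = (955 - 37*(-17/3)**2)**2 = (955 - 37*289/9)**2 = (955 - 10693/9)**2 = (-2098/9)**2 = 4401604/81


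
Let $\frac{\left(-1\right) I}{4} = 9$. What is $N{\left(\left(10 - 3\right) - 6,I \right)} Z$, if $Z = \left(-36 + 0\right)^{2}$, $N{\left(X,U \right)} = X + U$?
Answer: $-45360$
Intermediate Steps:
$I = -36$ ($I = \left(-4\right) 9 = -36$)
$N{\left(X,U \right)} = U + X$
$Z = 1296$ ($Z = \left(-36\right)^{2} = 1296$)
$N{\left(\left(10 - 3\right) - 6,I \right)} Z = \left(-36 + \left(\left(10 - 3\right) - 6\right)\right) 1296 = \left(-36 + \left(7 - 6\right)\right) 1296 = \left(-36 + 1\right) 1296 = \left(-35\right) 1296 = -45360$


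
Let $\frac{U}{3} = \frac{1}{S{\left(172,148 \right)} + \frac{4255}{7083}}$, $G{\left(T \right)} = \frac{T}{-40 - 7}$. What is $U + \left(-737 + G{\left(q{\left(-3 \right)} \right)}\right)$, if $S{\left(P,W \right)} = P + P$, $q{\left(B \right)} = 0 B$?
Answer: $- \frac{1798853510}{2440807} \approx -736.99$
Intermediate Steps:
$q{\left(B \right)} = 0$
$S{\left(P,W \right)} = 2 P$
$G{\left(T \right)} = - \frac{T}{47}$ ($G{\left(T \right)} = \frac{T}{-40 - 7} = \frac{T}{-47} = T \left(- \frac{1}{47}\right) = - \frac{T}{47}$)
$U = \frac{21249}{2440807}$ ($U = \frac{3}{2 \cdot 172 + \frac{4255}{7083}} = \frac{3}{344 + 4255 \cdot \frac{1}{7083}} = \frac{3}{344 + \frac{4255}{7083}} = \frac{3}{\frac{2440807}{7083}} = 3 \cdot \frac{7083}{2440807} = \frac{21249}{2440807} \approx 0.0087057$)
$U + \left(-737 + G{\left(q{\left(-3 \right)} \right)}\right) = \frac{21249}{2440807} - 737 = - \frac{1798853510}{2440807}$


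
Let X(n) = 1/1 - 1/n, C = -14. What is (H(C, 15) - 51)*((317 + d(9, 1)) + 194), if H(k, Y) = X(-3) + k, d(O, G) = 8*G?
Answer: -33043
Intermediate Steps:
X(n) = 1 - 1/n (X(n) = 1*1 - 1/n = 1 - 1/n)
H(k, Y) = 4/3 + k (H(k, Y) = (-1 - 3)/(-3) + k = -1/3*(-4) + k = 4/3 + k)
(H(C, 15) - 51)*((317 + d(9, 1)) + 194) = ((4/3 - 14) - 51)*((317 + 8*1) + 194) = (-38/3 - 51)*((317 + 8) + 194) = -191*(325 + 194)/3 = -191/3*519 = -33043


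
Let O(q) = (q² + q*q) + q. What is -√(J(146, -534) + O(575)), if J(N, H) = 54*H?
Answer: -√632989 ≈ -795.61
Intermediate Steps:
O(q) = q + 2*q² (O(q) = (q² + q²) + q = 2*q² + q = q + 2*q²)
-√(J(146, -534) + O(575)) = -√(54*(-534) + 575*(1 + 2*575)) = -√(-28836 + 575*(1 + 1150)) = -√(-28836 + 575*1151) = -√(-28836 + 661825) = -√632989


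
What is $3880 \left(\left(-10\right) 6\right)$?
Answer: $-232800$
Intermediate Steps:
$3880 \left(\left(-10\right) 6\right) = 3880 \left(-60\right) = -232800$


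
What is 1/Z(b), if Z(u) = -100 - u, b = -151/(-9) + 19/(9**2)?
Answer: -81/9478 ≈ -0.0085461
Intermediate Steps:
b = 1378/81 (b = -151*(-1/9) + 19/81 = 151/9 + 19*(1/81) = 151/9 + 19/81 = 1378/81 ≈ 17.012)
1/Z(b) = 1/(-100 - 1*1378/81) = 1/(-100 - 1378/81) = 1/(-9478/81) = -81/9478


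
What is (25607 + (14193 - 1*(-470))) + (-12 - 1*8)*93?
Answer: 38410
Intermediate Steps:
(25607 + (14193 - 1*(-470))) + (-12 - 1*8)*93 = (25607 + (14193 + 470)) + (-12 - 8)*93 = (25607 + 14663) - 20*93 = 40270 - 1860 = 38410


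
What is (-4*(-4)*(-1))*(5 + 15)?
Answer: -320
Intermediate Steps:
(-4*(-4)*(-1))*(5 + 15) = (16*(-1))*20 = -16*20 = -320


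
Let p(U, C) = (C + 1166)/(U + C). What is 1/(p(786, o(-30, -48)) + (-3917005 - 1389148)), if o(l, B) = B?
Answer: -369/1957969898 ≈ -1.8846e-7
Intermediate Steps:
p(U, C) = (1166 + C)/(C + U)
1/(p(786, o(-30, -48)) + (-3917005 - 1389148)) = 1/((1166 - 48)/(-48 + 786) + (-3917005 - 1389148)) = 1/(1118/738 - 5306153) = 1/((1/738)*1118 - 5306153) = 1/(559/369 - 5306153) = 1/(-1957969898/369) = -369/1957969898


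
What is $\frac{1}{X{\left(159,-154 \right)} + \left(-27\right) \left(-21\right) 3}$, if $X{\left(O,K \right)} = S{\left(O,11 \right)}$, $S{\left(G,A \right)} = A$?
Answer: $\frac{1}{1712} \approx 0.00058411$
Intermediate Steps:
$X{\left(O,K \right)} = 11$
$\frac{1}{X{\left(159,-154 \right)} + \left(-27\right) \left(-21\right) 3} = \frac{1}{11 + \left(-27\right) \left(-21\right) 3} = \frac{1}{11 + 567 \cdot 3} = \frac{1}{11 + 1701} = \frac{1}{1712}$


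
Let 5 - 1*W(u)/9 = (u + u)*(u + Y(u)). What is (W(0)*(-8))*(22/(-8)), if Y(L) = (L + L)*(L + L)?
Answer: 990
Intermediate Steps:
Y(L) = 4*L² (Y(L) = (2*L)*(2*L) = 4*L²)
W(u) = 45 - 18*u*(u + 4*u²) (W(u) = 45 - 9*(u + u)*(u + 4*u²) = 45 - 9*2*u*(u + 4*u²) = 45 - 18*u*(u + 4*u²))
(W(0)*(-8))*(22/(-8)) = ((45 - 72*0³ - 18*0²)*(-8))*(22/(-8)) = ((45 - 72*0 - 18*0)*(-8))*(22*(-⅛)) = ((45 + 0 + 0)*(-8))*(-11/4) = (45*(-8))*(-11/4) = -360*(-11/4) = 990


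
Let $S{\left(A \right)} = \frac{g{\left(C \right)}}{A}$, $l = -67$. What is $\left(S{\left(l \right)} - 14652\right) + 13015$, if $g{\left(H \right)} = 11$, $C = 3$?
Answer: $- \frac{109690}{67} \approx -1637.2$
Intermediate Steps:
$S{\left(A \right)} = \frac{11}{A}$
$\left(S{\left(l \right)} - 14652\right) + 13015 = \left(\frac{11}{-67} - 14652\right) + 13015 = \left(11 \left(- \frac{1}{67}\right) - 14652\right) + 13015 = \left(- \frac{11}{67} - 14652\right) + 13015 = - \frac{981695}{67} + 13015 = - \frac{109690}{67}$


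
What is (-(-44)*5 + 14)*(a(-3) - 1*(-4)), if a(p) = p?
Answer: 234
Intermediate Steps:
(-(-44)*5 + 14)*(a(-3) - 1*(-4)) = (-(-44)*5 + 14)*(-3 - 1*(-4)) = (-44*(-5) + 14)*(-3 + 4) = (220 + 14)*1 = 234*1 = 234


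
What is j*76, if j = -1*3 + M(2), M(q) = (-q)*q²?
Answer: -836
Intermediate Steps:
M(q) = -q³
j = -11 (j = -1*3 - 1*2³ = -3 - 1*8 = -3 - 8 = -11)
j*76 = -11*76 = -836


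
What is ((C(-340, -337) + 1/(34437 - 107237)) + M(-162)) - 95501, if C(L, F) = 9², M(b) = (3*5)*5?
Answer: -6941116001/72800 ≈ -95345.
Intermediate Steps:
M(b) = 75 (M(b) = 15*5 = 75)
C(L, F) = 81
((C(-340, -337) + 1/(34437 - 107237)) + M(-162)) - 95501 = ((81 + 1/(34437 - 107237)) + 75) - 95501 = ((81 + 1/(-72800)) + 75) - 95501 = ((81 - 1/72800) + 75) - 95501 = (5896799/72800 + 75) - 95501 = 11356799/72800 - 95501 = -6941116001/72800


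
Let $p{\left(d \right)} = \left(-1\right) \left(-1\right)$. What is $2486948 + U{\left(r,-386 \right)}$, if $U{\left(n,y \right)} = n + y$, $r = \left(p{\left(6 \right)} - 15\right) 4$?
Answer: $2486506$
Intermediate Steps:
$p{\left(d \right)} = 1$
$r = -56$ ($r = \left(1 - 15\right) 4 = \left(-14\right) 4 = -56$)
$2486948 + U{\left(r,-386 \right)} = 2486948 - 442 = 2486506$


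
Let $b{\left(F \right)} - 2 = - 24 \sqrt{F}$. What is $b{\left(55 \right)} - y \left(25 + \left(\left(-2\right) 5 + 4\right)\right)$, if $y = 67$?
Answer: $-1271 - 24 \sqrt{55} \approx -1449.0$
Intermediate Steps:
$b{\left(F \right)} = 2 - 24 \sqrt{F}$
$b{\left(55 \right)} - y \left(25 + \left(\left(-2\right) 5 + 4\right)\right) = \left(2 - 24 \sqrt{55}\right) - 67 \left(25 + \left(\left(-2\right) 5 + 4\right)\right) = \left(2 - 24 \sqrt{55}\right) - 67 \left(25 + \left(-10 + 4\right)\right) = \left(2 - 24 \sqrt{55}\right) - 67 \left(25 - 6\right) = \left(2 - 24 \sqrt{55}\right) - 67 \cdot 19 = \left(2 - 24 \sqrt{55}\right) - 1273 = -1271 - 24 \sqrt{55}$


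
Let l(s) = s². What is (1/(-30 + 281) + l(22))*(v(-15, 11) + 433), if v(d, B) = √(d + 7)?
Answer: 52603005/251 + 242970*I*√2/251 ≈ 2.0957e+5 + 1369.0*I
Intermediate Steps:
v(d, B) = √(7 + d)
(1/(-30 + 281) + l(22))*(v(-15, 11) + 433) = (1/(-30 + 281) + 22²)*(√(7 - 15) + 433) = (1/251 + 484)*(√(-8) + 433) = (1/251 + 484)*(2*I*√2 + 433) = 121485*(433 + 2*I*√2)/251 = 52603005/251 + 242970*I*√2/251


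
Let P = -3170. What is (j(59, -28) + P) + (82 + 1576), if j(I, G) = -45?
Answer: -1557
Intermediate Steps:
(j(59, -28) + P) + (82 + 1576) = (-45 - 3170) + (82 + 1576) = -3215 + 1658 = -1557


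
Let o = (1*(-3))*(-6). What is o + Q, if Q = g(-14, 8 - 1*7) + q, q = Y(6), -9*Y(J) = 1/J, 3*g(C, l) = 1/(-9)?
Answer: 323/18 ≈ 17.944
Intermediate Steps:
g(C, l) = -1/27 (g(C, l) = (⅓)/(-9) = (⅓)*(-⅑) = -1/27)
Y(J) = -1/(9*J)
q = -1/54 (q = -⅑/6 = -⅑*⅙ = -1/54 ≈ -0.018519)
o = 18 (o = -3*(-6) = 18)
Q = -1/18 (Q = -1/27 - 1/54 = -1/18 ≈ -0.055556)
o + Q = 18 - 1/18 = 323/18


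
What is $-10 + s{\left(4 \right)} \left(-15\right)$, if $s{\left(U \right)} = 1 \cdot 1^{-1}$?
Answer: $-25$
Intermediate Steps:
$s{\left(U \right)} = 1$ ($s{\left(U \right)} = 1 \cdot 1 = 1$)
$-10 + s{\left(4 \right)} \left(-15\right) = -10 + 1 \left(-15\right) = -10 - 15 = -25$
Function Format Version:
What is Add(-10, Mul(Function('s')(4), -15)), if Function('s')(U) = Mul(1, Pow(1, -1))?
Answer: -25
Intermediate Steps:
Function('s')(U) = 1 (Function('s')(U) = Mul(1, 1) = 1)
Add(-10, Mul(Function('s')(4), -15)) = Add(-10, Mul(1, -15)) = Add(-10, -15) = -25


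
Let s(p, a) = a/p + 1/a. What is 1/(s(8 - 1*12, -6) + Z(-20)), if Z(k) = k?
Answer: -3/56 ≈ -0.053571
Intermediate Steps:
s(p, a) = 1/a + a/p (s(p, a) = a/p + 1/a = 1/a + a/p)
1/(s(8 - 1*12, -6) + Z(-20)) = 1/((1/(-6) - 6/(8 - 1*12)) - 20) = 1/((-⅙ - 6/(8 - 12)) - 20) = 1/((-⅙ - 6/(-4)) - 20) = 1/((-⅙ - 6*(-¼)) - 20) = 1/((-⅙ + 3/2) - 20) = 1/(4/3 - 20) = 1/(-56/3) = -3/56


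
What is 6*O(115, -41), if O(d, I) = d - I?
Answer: 936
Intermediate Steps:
6*O(115, -41) = 6*(115 - 1*(-41)) = 6*(115 + 41) = 6*156 = 936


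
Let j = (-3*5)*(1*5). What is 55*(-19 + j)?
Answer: -5170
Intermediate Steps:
j = -75 (j = -15*5 = -75)
55*(-19 + j) = 55*(-19 - 75) = 55*(-94) = -5170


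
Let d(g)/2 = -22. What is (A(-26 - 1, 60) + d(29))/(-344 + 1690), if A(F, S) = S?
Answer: 8/673 ≈ 0.011887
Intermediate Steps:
d(g) = -44 (d(g) = 2*(-22) = -44)
(A(-26 - 1, 60) + d(29))/(-344 + 1690) = (60 - 44)/(-344 + 1690) = 16/1346 = 16*(1/1346) = 8/673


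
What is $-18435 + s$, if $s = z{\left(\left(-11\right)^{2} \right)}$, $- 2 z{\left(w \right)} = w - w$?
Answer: $-18435$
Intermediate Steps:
$z{\left(w \right)} = 0$ ($z{\left(w \right)} = - \frac{w - w}{2} = \left(- \frac{1}{2}\right) 0 = 0$)
$s = 0$
$-18435 + s = -18435 + 0 = -18435$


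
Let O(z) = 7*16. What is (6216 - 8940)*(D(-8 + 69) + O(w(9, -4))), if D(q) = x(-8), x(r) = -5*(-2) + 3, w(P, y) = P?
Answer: -340500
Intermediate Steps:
O(z) = 112
x(r) = 13 (x(r) = 10 + 3 = 13)
D(q) = 13
(6216 - 8940)*(D(-8 + 69) + O(w(9, -4))) = (6216 - 8940)*(13 + 112) = -2724*125 = -340500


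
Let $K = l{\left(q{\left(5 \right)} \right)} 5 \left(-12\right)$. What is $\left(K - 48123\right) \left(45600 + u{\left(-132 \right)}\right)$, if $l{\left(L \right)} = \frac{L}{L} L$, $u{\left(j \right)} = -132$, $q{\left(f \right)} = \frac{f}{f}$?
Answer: $-2190784644$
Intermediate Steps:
$q{\left(f \right)} = 1$
$l{\left(L \right)} = L$ ($l{\left(L \right)} = 1 L = L$)
$K = -60$ ($K = 1 \cdot 5 \left(-12\right) = 5 \left(-12\right) = -60$)
$\left(K - 48123\right) \left(45600 + u{\left(-132 \right)}\right) = \left(-60 - 48123\right) \left(45600 - 132\right) = \left(-48183\right) 45468 = -2190784644$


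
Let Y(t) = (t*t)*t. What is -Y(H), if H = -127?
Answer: 2048383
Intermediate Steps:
Y(t) = t**3 (Y(t) = t**2*t = t**3)
-Y(H) = -1*(-127)**3 = -1*(-2048383) = 2048383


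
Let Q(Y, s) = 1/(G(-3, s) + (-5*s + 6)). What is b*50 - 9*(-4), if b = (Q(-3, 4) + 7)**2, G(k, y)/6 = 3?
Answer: 21313/8 ≈ 2664.1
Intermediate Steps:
G(k, y) = 18 (G(k, y) = 6*3 = 18)
Q(Y, s) = 1/(24 - 5*s) (Q(Y, s) = 1/(18 + (-5*s + 6)) = 1/(18 + (6 - 5*s)) = 1/(24 - 5*s))
b = 841/16 (b = (1/(24 - 5*4) + 7)**2 = (1/(24 - 20) + 7)**2 = (1/4 + 7)**2 = (29/4)**2 = 841/16 ≈ 52.563)
b*50 - 9*(-4) = (841/16)*50 - 9*(-4) = 21025/8 + 36 = 21313/8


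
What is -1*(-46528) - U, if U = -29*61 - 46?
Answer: 48343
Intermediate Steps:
U = -1815 (U = -1769 - 46 = -1815)
-1*(-46528) - U = -1*(-46528) - 1*(-1815) = 46528 + 1815 = 48343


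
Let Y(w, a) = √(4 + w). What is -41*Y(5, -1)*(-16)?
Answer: 1968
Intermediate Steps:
-41*Y(5, -1)*(-16) = -41*√(4 + 5)*(-16) = -41*√9*(-16) = -41*3*(-16) = -123*(-16) = 1968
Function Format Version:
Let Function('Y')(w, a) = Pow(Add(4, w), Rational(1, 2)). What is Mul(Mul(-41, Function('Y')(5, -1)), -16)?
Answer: 1968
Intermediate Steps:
Mul(Mul(-41, Function('Y')(5, -1)), -16) = Mul(Mul(-41, Pow(Add(4, 5), Rational(1, 2))), -16) = Mul(Mul(-41, Pow(9, Rational(1, 2))), -16) = Mul(Mul(-41, 3), -16) = Mul(-123, -16) = 1968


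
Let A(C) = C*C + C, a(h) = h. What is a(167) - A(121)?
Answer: -14595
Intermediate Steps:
A(C) = C + C² (A(C) = C² + C = C + C²)
a(167) - A(121) = 167 - 121*(1 + 121) = 167 - 121*122 = 167 - 1*14762 = 167 - 14762 = -14595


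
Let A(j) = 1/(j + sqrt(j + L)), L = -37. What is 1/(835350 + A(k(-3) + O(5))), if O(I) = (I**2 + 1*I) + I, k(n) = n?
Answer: 859575182/718046155014901 + I*sqrt(5)/718046155014901 ≈ 1.1971e-6 + 3.1141e-15*I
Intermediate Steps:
O(I) = I**2 + 2*I (O(I) = (I**2 + I) + I = (I + I**2) + I = I**2 + 2*I)
A(j) = 1/(j + sqrt(-37 + j)) (A(j) = 1/(j + sqrt(j - 37)) = 1/(j + sqrt(-37 + j)))
1/(835350 + A(k(-3) + O(5))) = 1/(835350 + 1/((-3 + 5*(2 + 5)) + sqrt(-37 + (-3 + 5*(2 + 5))))) = 1/(835350 + 1/((-3 + 5*7) + sqrt(-37 + (-3 + 5*7)))) = 1/(835350 + 1/((-3 + 35) + sqrt(-37 + (-3 + 35)))) = 1/(835350 + 1/(32 + sqrt(-37 + 32))) = 1/(835350 + 1/(32 + sqrt(-5))) = 1/(835350 + 1/(32 + I*sqrt(5)))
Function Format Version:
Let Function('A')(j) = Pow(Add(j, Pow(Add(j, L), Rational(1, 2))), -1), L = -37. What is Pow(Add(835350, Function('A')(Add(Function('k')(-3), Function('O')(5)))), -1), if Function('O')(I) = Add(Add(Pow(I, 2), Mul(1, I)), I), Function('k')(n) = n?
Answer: Add(Rational(859575182, 718046155014901), Mul(Rational(1, 718046155014901), I, Pow(5, Rational(1, 2)))) ≈ Add(1.1971e-6, Mul(3.1141e-15, I))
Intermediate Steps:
Function('O')(I) = Add(Pow(I, 2), Mul(2, I)) (Function('O')(I) = Add(Add(Pow(I, 2), I), I) = Add(Add(I, Pow(I, 2)), I) = Add(Pow(I, 2), Mul(2, I)))
Function('A')(j) = Pow(Add(j, Pow(Add(-37, j), Rational(1, 2))), -1) (Function('A')(j) = Pow(Add(j, Pow(Add(j, -37), Rational(1, 2))), -1) = Pow(Add(j, Pow(Add(-37, j), Rational(1, 2))), -1))
Pow(Add(835350, Function('A')(Add(Function('k')(-3), Function('O')(5)))), -1) = Pow(Add(835350, Pow(Add(Add(-3, Mul(5, Add(2, 5))), Pow(Add(-37, Add(-3, Mul(5, Add(2, 5)))), Rational(1, 2))), -1)), -1) = Pow(Add(835350, Pow(Add(Add(-3, Mul(5, 7)), Pow(Add(-37, Add(-3, Mul(5, 7))), Rational(1, 2))), -1)), -1) = Pow(Add(835350, Pow(Add(Add(-3, 35), Pow(Add(-37, Add(-3, 35)), Rational(1, 2))), -1)), -1) = Pow(Add(835350, Pow(Add(32, Pow(Add(-37, 32), Rational(1, 2))), -1)), -1) = Pow(Add(835350, Pow(Add(32, Pow(-5, Rational(1, 2))), -1)), -1) = Pow(Add(835350, Pow(Add(32, Mul(I, Pow(5, Rational(1, 2)))), -1)), -1)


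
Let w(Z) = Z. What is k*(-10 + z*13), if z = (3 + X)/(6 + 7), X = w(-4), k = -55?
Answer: 605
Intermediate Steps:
X = -4
z = -1/13 (z = (3 - 4)/(6 + 7) = -1/13 ≈ -0.076923)
k*(-10 + z*13) = -55*(-10 - 1/13*13) = -55*(-10 - 1) = -55*(-11) = 605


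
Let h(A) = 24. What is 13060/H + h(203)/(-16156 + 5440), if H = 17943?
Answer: 11626694/16023099 ≈ 0.72562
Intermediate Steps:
13060/H + h(203)/(-16156 + 5440) = 13060/17943 + 24/(-16156 + 5440) = 13060*(1/17943) + 24/(-10716) = 13060/17943 + 24*(-1/10716) = 13060/17943 - 2/893 = 11626694/16023099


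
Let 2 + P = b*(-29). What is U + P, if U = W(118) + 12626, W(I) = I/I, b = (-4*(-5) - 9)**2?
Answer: 9116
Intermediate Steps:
b = 121 (b = (20 - 9)**2 = 11**2 = 121)
W(I) = 1
U = 12627 (U = 1 + 12626 = 12627)
P = -3511 (P = -2 + 121*(-29) = -2 - 3509 = -3511)
U + P = 12627 - 3511 = 9116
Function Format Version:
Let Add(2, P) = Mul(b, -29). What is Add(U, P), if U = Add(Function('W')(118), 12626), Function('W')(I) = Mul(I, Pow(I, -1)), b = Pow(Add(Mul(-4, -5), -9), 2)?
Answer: 9116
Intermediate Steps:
b = 121 (b = Pow(Add(20, -9), 2) = Pow(11, 2) = 121)
Function('W')(I) = 1
U = 12627 (U = Add(1, 12626) = 12627)
P = -3511 (P = Add(-2, Mul(121, -29)) = Add(-2, -3509) = -3511)
Add(U, P) = Add(12627, -3511) = 9116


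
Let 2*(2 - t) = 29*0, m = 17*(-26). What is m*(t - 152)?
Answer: 66300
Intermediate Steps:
m = -442
t = 2 (t = 2 - 29*0/2 = 2 - 1/2*0 = 2 + 0 = 2)
m*(t - 152) = -442*(2 - 152) = -442*(-150) = 66300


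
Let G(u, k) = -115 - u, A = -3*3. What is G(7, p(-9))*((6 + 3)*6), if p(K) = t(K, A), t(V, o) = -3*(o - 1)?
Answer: -6588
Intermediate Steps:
A = -9
t(V, o) = 3 - 3*o (t(V, o) = -3*(-1 + o) = 3 - 3*o)
p(K) = 30 (p(K) = 3 - 3*(-9) = 3 + 27 = 30)
G(7, p(-9))*((6 + 3)*6) = (-115 - 1*7)*((6 + 3)*6) = (-115 - 7)*(9*6) = -122*54 = -6588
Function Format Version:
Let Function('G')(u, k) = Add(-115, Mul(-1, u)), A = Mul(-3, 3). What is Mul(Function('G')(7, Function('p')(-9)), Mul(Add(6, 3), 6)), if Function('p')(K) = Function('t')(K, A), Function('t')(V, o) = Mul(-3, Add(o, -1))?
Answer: -6588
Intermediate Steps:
A = -9
Function('t')(V, o) = Add(3, Mul(-3, o)) (Function('t')(V, o) = Mul(-3, Add(-1, o)) = Add(3, Mul(-3, o)))
Function('p')(K) = 30 (Function('p')(K) = Add(3, Mul(-3, -9)) = Add(3, 27) = 30)
Mul(Function('G')(7, Function('p')(-9)), Mul(Add(6, 3), 6)) = Mul(Add(-115, Mul(-1, 7)), Mul(Add(6, 3), 6)) = Mul(Add(-115, -7), Mul(9, 6)) = Mul(-122, 54) = -6588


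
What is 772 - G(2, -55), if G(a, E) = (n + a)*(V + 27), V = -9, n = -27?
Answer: 1222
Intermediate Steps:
G(a, E) = -486 + 18*a (G(a, E) = (-27 + a)*(-9 + 27) = (-27 + a)*18 = -486 + 18*a)
772 - G(2, -55) = 772 - (-486 + 18*2) = 772 - (-486 + 36) = 772 - 1*(-450) = 772 + 450 = 1222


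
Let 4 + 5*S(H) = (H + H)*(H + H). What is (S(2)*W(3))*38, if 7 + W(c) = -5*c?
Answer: -10032/5 ≈ -2006.4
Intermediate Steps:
W(c) = -7 - 5*c
S(H) = -⅘ + 4*H²/5 (S(H) = -⅘ + ((H + H)*(H + H))/5 = -⅘ + ((2*H)*(2*H))/5 = -⅘ + (4*H²)/5 = -⅘ + 4*H²/5)
(S(2)*W(3))*38 = ((-⅘ + (⅘)*2²)*(-7 - 5*3))*38 = ((-⅘ + (⅘)*4)*(-7 - 15))*38 = ((-⅘ + 16/5)*(-22))*38 = ((12/5)*(-22))*38 = -264/5*38 = -10032/5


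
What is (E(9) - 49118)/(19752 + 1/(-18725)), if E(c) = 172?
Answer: -916513850/369856199 ≈ -2.4780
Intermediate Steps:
(E(9) - 49118)/(19752 + 1/(-18725)) = (172 - 49118)/(19752 + 1/(-18725)) = -48946/(19752 - 1/18725) = -48946/369856199/18725 = -48946*18725/369856199 = -916513850/369856199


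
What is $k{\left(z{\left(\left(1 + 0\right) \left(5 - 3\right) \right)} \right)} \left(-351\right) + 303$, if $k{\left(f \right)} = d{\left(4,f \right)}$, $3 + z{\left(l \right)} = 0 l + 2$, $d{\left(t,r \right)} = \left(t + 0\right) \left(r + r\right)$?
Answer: $3111$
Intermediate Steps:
$d{\left(t,r \right)} = 2 r t$ ($d{\left(t,r \right)} = t 2 r = 2 r t$)
$z{\left(l \right)} = -1$ ($z{\left(l \right)} = -3 + \left(0 l + 2\right) = -3 + \left(0 + 2\right) = -3 + 2 = -1$)
$k{\left(f \right)} = 8 f$ ($k{\left(f \right)} = 2 f 4 = 8 f$)
$k{\left(z{\left(\left(1 + 0\right) \left(5 - 3\right) \right)} \right)} \left(-351\right) + 303 = 8 \left(-1\right) \left(-351\right) + 303 = \left(-8\right) \left(-351\right) + 303 = 2808 + 303 = 3111$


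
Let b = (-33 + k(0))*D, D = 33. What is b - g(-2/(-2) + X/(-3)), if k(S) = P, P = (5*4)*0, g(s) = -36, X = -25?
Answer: -1053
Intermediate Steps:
P = 0 (P = 20*0 = 0)
k(S) = 0
b = -1089 (b = (-33 + 0)*33 = -33*33 = -1089)
b - g(-2/(-2) + X/(-3)) = -1089 - 1*(-36) = -1089 + 36 = -1053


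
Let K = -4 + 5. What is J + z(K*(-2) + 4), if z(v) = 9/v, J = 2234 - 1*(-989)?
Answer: 6455/2 ≈ 3227.5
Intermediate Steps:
K = 1
J = 3223 (J = 2234 + 989 = 3223)
J + z(K*(-2) + 4) = 3223 + 9/(1*(-2) + 4) = 3223 + 9/(-2 + 4) = 3223 + 9/2 = 6455/2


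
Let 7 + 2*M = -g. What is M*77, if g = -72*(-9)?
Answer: -50435/2 ≈ -25218.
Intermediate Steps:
g = 648
M = -655/2 (M = -7/2 + (-1*648)/2 = -7/2 + (½)*(-648) = -7/2 - 324 = -655/2 ≈ -327.50)
M*77 = -655/2*77 = -50435/2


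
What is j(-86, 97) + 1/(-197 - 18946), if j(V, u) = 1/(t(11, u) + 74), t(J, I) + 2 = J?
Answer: 19060/1588869 ≈ 0.011996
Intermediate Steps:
t(J, I) = -2 + J
j(V, u) = 1/83 (j(V, u) = 1/((-2 + 11) + 74) = 1/(9 + 74) = 1/83)
j(-86, 97) + 1/(-197 - 18946) = 1/83 + 1/(-197 - 18946) = 1/83 + 1/(-19143) = 1/83 - 1/19143 = 19060/1588869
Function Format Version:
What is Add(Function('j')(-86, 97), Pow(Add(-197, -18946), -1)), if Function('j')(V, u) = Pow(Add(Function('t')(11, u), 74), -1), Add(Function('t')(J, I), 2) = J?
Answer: Rational(19060, 1588869) ≈ 0.011996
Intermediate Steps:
Function('t')(J, I) = Add(-2, J)
Function('j')(V, u) = Rational(1, 83) (Function('j')(V, u) = Pow(Add(Add(-2, 11), 74), -1) = Pow(Add(9, 74), -1) = Pow(83, -1) = Rational(1, 83))
Add(Function('j')(-86, 97), Pow(Add(-197, -18946), -1)) = Add(Rational(1, 83), Pow(Add(-197, -18946), -1)) = Add(Rational(1, 83), Pow(-19143, -1)) = Add(Rational(1, 83), Rational(-1, 19143)) = Rational(19060, 1588869)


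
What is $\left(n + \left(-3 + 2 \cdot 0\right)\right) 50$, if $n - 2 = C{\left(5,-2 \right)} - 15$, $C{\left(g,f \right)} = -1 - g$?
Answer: $-1100$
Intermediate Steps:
$n = -19$ ($n = 2 - 21 = -19$)
$\left(n + \left(-3 + 2 \cdot 0\right)\right) 50 = \left(-19 + \left(-3 + 2 \cdot 0\right)\right) 50 = \left(-19 + \left(-3 + 0\right)\right) 50 = \left(-19 - 3\right) 50 = \left(-22\right) 50 = -1100$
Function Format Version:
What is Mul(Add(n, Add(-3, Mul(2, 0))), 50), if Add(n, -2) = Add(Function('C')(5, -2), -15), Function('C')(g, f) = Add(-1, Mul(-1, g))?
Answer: -1100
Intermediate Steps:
n = -19 (n = Add(2, Add(Add(-1, Mul(-1, 5)), -15)) = Add(2, Add(Add(-1, -5), -15)) = Add(2, Add(-6, -15)) = Add(2, -21) = -19)
Mul(Add(n, Add(-3, Mul(2, 0))), 50) = Mul(Add(-19, Add(-3, Mul(2, 0))), 50) = Mul(Add(-19, Add(-3, 0)), 50) = Mul(Add(-19, -3), 50) = Mul(-22, 50) = -1100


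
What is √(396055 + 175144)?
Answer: √571199 ≈ 755.78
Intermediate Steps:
√(396055 + 175144) = √571199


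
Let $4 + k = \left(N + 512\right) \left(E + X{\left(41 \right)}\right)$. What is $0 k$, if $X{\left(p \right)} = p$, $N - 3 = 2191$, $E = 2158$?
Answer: $0$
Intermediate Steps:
$N = 2194$ ($N = 3 + 2191 = 2194$)
$k = 5950490$ ($k = -4 + \left(2194 + 512\right) \left(2158 + 41\right) = -4 + 2706 \cdot 2199 = -4 + 5950494 = 5950490$)
$0 k = 0 \cdot 5950490 = 0$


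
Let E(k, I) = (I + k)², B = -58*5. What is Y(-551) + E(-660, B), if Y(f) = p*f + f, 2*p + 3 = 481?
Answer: 770260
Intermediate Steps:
p = 239 (p = -3/2 + (½)*481 = -3/2 + 481/2 = 239)
B = -290
Y(f) = 240*f (Y(f) = 239*f + f = 240*f)
Y(-551) + E(-660, B) = 240*(-551) + (-290 - 660)² = -132240 + (-950)² = -132240 + 902500 = 770260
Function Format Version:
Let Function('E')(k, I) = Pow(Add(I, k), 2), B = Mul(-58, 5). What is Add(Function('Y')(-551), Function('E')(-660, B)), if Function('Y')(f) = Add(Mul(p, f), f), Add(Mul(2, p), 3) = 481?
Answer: 770260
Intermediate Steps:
p = 239 (p = Add(Rational(-3, 2), Mul(Rational(1, 2), 481)) = Add(Rational(-3, 2), Rational(481, 2)) = 239)
B = -290
Function('Y')(f) = Mul(240, f) (Function('Y')(f) = Add(Mul(239, f), f) = Mul(240, f))
Add(Function('Y')(-551), Function('E')(-660, B)) = Add(Mul(240, -551), Pow(Add(-290, -660), 2)) = Add(-132240, Pow(-950, 2)) = Add(-132240, 902500) = 770260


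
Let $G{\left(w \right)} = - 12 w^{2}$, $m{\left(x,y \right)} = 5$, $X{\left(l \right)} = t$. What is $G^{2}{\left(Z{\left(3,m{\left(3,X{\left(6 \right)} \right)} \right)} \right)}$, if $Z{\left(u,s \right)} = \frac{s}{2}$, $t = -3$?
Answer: $5625$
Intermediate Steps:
$X{\left(l \right)} = -3$
$Z{\left(u,s \right)} = \frac{s}{2}$ ($Z{\left(u,s \right)} = s \frac{1}{2} = \frac{s}{2}$)
$G^{2}{\left(Z{\left(3,m{\left(3,X{\left(6 \right)} \right)} \right)} \right)} = \left(- 12 \left(\frac{1}{2} \cdot 5\right)^{2}\right)^{2} = \left(- 12 \left(\frac{5}{2}\right)^{2}\right)^{2} = \left(\left(-12\right) \frac{25}{4}\right)^{2} = \left(-75\right)^{2} = 5625$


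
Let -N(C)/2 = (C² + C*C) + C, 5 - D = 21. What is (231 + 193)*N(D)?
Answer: -420608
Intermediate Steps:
D = -16 (D = 5 - 1*21 = 5 - 21 = -16)
N(C) = -4*C² - 2*C (N(C) = -2*((C² + C*C) + C) = -2*((C² + C²) + C) = -2*(2*C² + C) = -2*(C + 2*C²) = -4*C² - 2*C)
(231 + 193)*N(D) = (231 + 193)*(-2*(-16)*(1 + 2*(-16))) = 424*(-2*(-16)*(1 - 32)) = 424*(-2*(-16)*(-31)) = 424*(-992) = -420608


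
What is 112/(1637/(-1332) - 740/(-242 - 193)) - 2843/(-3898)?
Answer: 16915911205/71095622 ≈ 237.93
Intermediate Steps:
112/(1637/(-1332) - 740/(-242 - 193)) - 2843/(-3898) = 112/(1637*(-1/1332) - 740/(-435)) - 2843*(-1/3898) = 112/(-1637/1332 - 740*(-1/435)) + 2843/3898 = 112/(-1637/1332 + 148/87) + 2843/3898 = 112/(18239/38628) + 2843/3898 = 112*(38628/18239) + 2843/3898 = 4326336/18239 + 2843/3898 = 16915911205/71095622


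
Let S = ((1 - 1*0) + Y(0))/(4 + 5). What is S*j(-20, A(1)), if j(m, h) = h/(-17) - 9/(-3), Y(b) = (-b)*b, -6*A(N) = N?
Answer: 307/918 ≈ 0.33442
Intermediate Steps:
A(N) = -N/6
Y(b) = -b**2
j(m, h) = 3 - h/17 (j(m, h) = h*(-1/17) - 9*(-1/3) = -h/17 + 3 = 3 - h/17)
S = 1/9 (S = ((1 - 1*0) - 1*0**2)/(4 + 5) = ((1 + 0) - 1*0)/9 = (1 + 0)*(1/9) = 1*(1/9) = 1/9 ≈ 0.11111)
S*j(-20, A(1)) = (3 - (-1)/102)/9 = (3 - 1/17*(-1/6))/9 = (3 + 1/102)/9 = (1/9)*(307/102) = 307/918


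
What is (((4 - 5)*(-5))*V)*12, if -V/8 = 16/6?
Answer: -1280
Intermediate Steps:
V = -64/3 (V = -128/6 = -8*8/3 = -64/3 ≈ -21.333)
(((4 - 5)*(-5))*V)*12 = (((4 - 5)*(-5))*(-64/3))*12 = (-1*(-5)*(-64/3))*12 = (5*(-64/3))*12 = -320/3*12 = -1280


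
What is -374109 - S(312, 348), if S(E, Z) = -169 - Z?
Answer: -373592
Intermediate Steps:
-374109 - S(312, 348) = -374109 - (-169 - 1*348) = -374109 - (-169 - 348) = -374109 - 1*(-517) = -374109 + 517 = -373592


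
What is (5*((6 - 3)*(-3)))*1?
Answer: -45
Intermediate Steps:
(5*((6 - 3)*(-3)))*1 = (5*(3*(-3)))*1 = (5*(-9))*1 = -45*1 = -45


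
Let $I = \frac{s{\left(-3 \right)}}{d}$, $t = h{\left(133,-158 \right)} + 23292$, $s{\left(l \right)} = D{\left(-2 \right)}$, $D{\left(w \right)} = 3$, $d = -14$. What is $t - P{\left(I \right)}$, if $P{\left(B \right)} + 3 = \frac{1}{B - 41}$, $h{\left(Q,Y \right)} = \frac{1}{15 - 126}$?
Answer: $\frac{1491975842}{64047} \approx 23295.0$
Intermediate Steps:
$s{\left(l \right)} = 3$
$h{\left(Q,Y \right)} = - \frac{1}{111}$ ($h{\left(Q,Y \right)} = \frac{1}{-111} = - \frac{1}{111}$)
$t = \frac{2585411}{111}$ ($t = - \frac{1}{111} + 23292 = \frac{2585411}{111} \approx 23292.0$)
$I = - \frac{3}{14}$ ($I = \frac{3}{-14} = 3 \left(- \frac{1}{14}\right) = - \frac{3}{14} \approx -0.21429$)
$P{\left(B \right)} = -3 + \frac{1}{-41 + B}$ ($P{\left(B \right)} = -3 + \frac{1}{B - 41} = -3 + \frac{1}{-41 + B}$)
$t - P{\left(I \right)} = \frac{2585411}{111} - \frac{124 - - \frac{9}{14}}{-41 - \frac{3}{14}} = \frac{2585411}{111} - \frac{124 + \frac{9}{14}}{- \frac{577}{14}} = \frac{2585411}{111} - \left(- \frac{14}{577}\right) \frac{1745}{14} = \frac{2585411}{111} - - \frac{1745}{577} = \frac{2585411}{111} + \frac{1745}{577} = \frac{1491975842}{64047}$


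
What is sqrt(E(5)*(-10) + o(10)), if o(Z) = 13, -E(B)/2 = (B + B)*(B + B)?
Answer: sqrt(2013) ≈ 44.866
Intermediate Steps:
E(B) = -8*B**2 (E(B) = -2*(B + B)*(B + B) = -2*2*B*2*B = -8*B**2)
sqrt(E(5)*(-10) + o(10)) = sqrt(-8*5**2*(-10) + 13) = sqrt(-8*25*(-10) + 13) = sqrt(-200*(-10) + 13) = sqrt(2000 + 13) = sqrt(2013)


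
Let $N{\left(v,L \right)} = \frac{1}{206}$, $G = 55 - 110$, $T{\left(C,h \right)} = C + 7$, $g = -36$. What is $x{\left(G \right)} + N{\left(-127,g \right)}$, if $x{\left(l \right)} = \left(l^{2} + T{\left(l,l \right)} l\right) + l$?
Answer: $\frac{1155661}{206} \approx 5610.0$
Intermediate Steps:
$T{\left(C,h \right)} = 7 + C$
$G = -55$ ($G = 55 - 110 = -55$)
$N{\left(v,L \right)} = \frac{1}{206}$
$x{\left(l \right)} = l + l^{2} + l \left(7 + l\right)$ ($x{\left(l \right)} = \left(l^{2} + \left(7 + l\right) l\right) + l = \left(l^{2} + l \left(7 + l\right)\right) + l = l + l^{2} + l \left(7 + l\right)$)
$x{\left(G \right)} + N{\left(-127,g \right)} = 2 \left(-55\right) \left(4 - 55\right) + \frac{1}{206} = 2 \left(-55\right) \left(-51\right) + \frac{1}{206} = 5610 + \frac{1}{206} = \frac{1155661}{206}$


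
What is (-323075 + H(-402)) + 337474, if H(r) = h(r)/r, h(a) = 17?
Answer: 5788381/402 ≈ 14399.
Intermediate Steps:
H(r) = 17/r
(-323075 + H(-402)) + 337474 = (-323075 + 17/(-402)) + 337474 = (-323075 + 17*(-1/402)) + 337474 = (-323075 - 17/402) + 337474 = -129876167/402 + 337474 = 5788381/402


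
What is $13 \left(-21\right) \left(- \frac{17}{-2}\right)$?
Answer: $- \frac{4641}{2} \approx -2320.5$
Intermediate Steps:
$13 \left(-21\right) \left(- \frac{17}{-2}\right) = - 273 \left(\left(-17\right) \left(- \frac{1}{2}\right)\right) = \left(-273\right) \frac{17}{2} = - \frac{4641}{2}$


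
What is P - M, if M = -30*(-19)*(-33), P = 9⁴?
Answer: 25371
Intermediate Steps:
P = 6561
M = -18810 (M = 570*(-33) = -18810)
P - M = 6561 - 1*(-18810) = 6561 + 18810 = 25371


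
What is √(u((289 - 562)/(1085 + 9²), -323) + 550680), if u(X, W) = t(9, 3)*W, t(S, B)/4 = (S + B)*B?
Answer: 2*√126042 ≈ 710.05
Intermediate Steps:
t(S, B) = 4*B*(B + S) (t(S, B) = 4*((S + B)*B) = 4*((B + S)*B) = 4*(B*(B + S)) = 4*B*(B + S))
u(X, W) = 144*W (u(X, W) = (4*3*(3 + 9))*W = (4*3*12)*W = 144*W)
√(u((289 - 562)/(1085 + 9²), -323) + 550680) = √(144*(-323) + 550680) = √(-46512 + 550680) = √504168 = 2*√126042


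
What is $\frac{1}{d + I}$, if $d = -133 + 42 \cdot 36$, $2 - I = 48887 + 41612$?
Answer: $- \frac{1}{89118} \approx -1.1221 \cdot 10^{-5}$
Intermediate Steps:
$I = -90497$ ($I = 2 - \left(48887 + 41612\right) = 2 - 90499 = -90497$)
$d = 1379$ ($d = -133 + 1512 = 1379$)
$\frac{1}{d + I} = \frac{1}{1379 - 90497} = \frac{1}{-89118} = - \frac{1}{89118}$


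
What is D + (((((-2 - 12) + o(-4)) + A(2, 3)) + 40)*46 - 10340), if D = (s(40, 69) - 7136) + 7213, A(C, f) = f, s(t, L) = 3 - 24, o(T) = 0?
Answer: -8950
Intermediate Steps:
s(t, L) = -21
D = 56 (D = (-21 - 7136) + 7213 = -7157 + 7213 = 56)
D + (((((-2 - 12) + o(-4)) + A(2, 3)) + 40)*46 - 10340) = 56 + (((((-2 - 12) + 0) + 3) + 40)*46 - 10340) = 56 + ((((-14 + 0) + 3) + 40)*46 - 10340) = 56 + (((-14 + 3) + 40)*46 - 10340) = 56 + ((-11 + 40)*46 - 10340) = 56 + (29*46 - 10340) = 56 + (1334 - 10340) = 56 - 9006 = -8950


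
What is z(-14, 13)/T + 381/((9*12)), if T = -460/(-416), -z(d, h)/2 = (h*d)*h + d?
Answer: 3567209/828 ≈ 4308.2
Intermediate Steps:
z(d, h) = -2*d - 2*d*h² (z(d, h) = -2*((h*d)*h + d) = -2*((d*h)*h + d) = -2*(d*h² + d) = -2*(d + d*h²) = -2*d - 2*d*h²)
T = 115/104 (T = -460*(-1/416) = 115/104 ≈ 1.1058)
z(-14, 13)/T + 381/((9*12)) = (-2*(-14)*(1 + 13²))/(115/104) + 381/((9*12)) = -2*(-14)*(1 + 169)*(104/115) + 381/108 = -2*(-14)*170*(104/115) + 381*(1/108) = 4760*(104/115) + 127/36 = 99008/23 + 127/36 = 3567209/828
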